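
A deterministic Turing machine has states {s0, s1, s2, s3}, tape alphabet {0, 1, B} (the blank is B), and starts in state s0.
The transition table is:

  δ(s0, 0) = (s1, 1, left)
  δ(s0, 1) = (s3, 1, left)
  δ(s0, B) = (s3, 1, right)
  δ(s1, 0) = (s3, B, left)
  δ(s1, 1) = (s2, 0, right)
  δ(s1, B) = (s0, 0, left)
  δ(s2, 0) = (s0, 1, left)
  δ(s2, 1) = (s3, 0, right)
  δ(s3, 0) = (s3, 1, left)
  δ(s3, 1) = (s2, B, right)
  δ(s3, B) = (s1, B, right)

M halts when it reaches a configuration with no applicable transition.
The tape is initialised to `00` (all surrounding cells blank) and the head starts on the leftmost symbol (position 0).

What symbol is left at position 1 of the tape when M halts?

B

s0 | BB[0]0B   read 0 → write 1, move left, go to s1
s1 | B[B]10B   read B → write 0, move left, go to s0
s0 | [B]010B   read B → write 1, move right, go to s3
s3 | 1[0]10B   read 0 → write 1, move left, go to s3
s3 | [1]110B   read 1 → write B, move right, go to s2
s2 | B[1]10B   read 1 → write 0, move right, go to s3
s3 | B0[1]0B   read 1 → write B, move right, go to s2
s2 | B0B[0]B   read 0 → write 1, move left, go to s0
s0 | B0[B]1B   read B → write 1, move right, go to s3
s3 | B01[1]B   read 1 → write B, move right, go to s2
s2 | B01B[B]
Cell 1 holds B when M halts.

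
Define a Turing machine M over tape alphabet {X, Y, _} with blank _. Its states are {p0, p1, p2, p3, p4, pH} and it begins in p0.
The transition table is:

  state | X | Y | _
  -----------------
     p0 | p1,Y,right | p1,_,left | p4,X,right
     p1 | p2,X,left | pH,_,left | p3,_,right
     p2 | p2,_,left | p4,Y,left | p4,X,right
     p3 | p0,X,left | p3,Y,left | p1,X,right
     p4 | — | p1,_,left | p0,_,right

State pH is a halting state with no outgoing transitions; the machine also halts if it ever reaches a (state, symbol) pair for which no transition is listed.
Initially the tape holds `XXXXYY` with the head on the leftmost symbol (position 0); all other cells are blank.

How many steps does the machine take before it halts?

p0 | _[X]XXXYY   read X → write Y, move right, go to p1
p1 | _Y[X]XXYY   read X → write X, move left, go to p2
p2 | _[Y]XXXYY   read Y → write Y, move left, go to p4
p4 | [_]YXXXYY   read _ → write _, move right, go to p0
p0 | _[Y]XXXYY   read Y → write _, move left, go to p1
p1 | [_]_XXXYY   read _ → write _, move right, go to p3
p3 | _[_]XXXYY   read _ → write X, move right, go to p1
p1 | _X[X]XXYY   read X → write X, move left, go to p2
p2 | _[X]XXXYY   read X → write _, move left, go to p2
p2 | [_]_XXXYY   read _ → write X, move right, go to p4
p4 | X[_]XXXYY   read _ → write _, move right, go to p0
p0 | X_[X]XXYY   read X → write Y, move right, go to p1
p1 | X_Y[X]XYY   read X → write X, move left, go to p2
p2 | X_[Y]XXYY   read Y → write Y, move left, go to p4
p4 | X[_]YXXYY   read _ → write _, move right, go to p0
p0 | X_[Y]XXYY   read Y → write _, move left, go to p1
p1 | X[_]_XXYY   read _ → write _, move right, go to p3
p3 | X_[_]XXYY   read _ → write X, move right, go to p1
p1 | X_X[X]XYY   read X → write X, move left, go to p2
p2 | X_[X]XXYY   read X → write _, move left, go to p2
p2 | X[_]_XXYY   read _ → write X, move right, go to p4
p4 | XX[_]XXYY   read _ → write _, move right, go to p0
p0 | XX_[X]XYY   read X → write Y, move right, go to p1
p1 | XX_Y[X]YY   read X → write X, move left, go to p2
p2 | XX_[Y]XYY   read Y → write Y, move left, go to p4
p4 | XX[_]YXYY   read _ → write _, move right, go to p0
p0 | XX_[Y]XYY   read Y → write _, move left, go to p1
p1 | XX[_]_XYY   read _ → write _, move right, go to p3
p3 | XX_[_]XYY   read _ → write X, move right, go to p1
p1 | XX_X[X]YY   read X → write X, move left, go to p2
p2 | XX_[X]XYY   read X → write _, move left, go to p2
p2 | XX[_]_XYY   read _ → write X, move right, go to p4
p4 | XXX[_]XYY   read _ → write _, move right, go to p0
p0 | XXX_[X]YY   read X → write Y, move right, go to p1
p1 | XXX_Y[Y]Y   read Y → write _, move left, go to pH
pH | XXX_[Y]_Y
M halts after 35 transitions.

35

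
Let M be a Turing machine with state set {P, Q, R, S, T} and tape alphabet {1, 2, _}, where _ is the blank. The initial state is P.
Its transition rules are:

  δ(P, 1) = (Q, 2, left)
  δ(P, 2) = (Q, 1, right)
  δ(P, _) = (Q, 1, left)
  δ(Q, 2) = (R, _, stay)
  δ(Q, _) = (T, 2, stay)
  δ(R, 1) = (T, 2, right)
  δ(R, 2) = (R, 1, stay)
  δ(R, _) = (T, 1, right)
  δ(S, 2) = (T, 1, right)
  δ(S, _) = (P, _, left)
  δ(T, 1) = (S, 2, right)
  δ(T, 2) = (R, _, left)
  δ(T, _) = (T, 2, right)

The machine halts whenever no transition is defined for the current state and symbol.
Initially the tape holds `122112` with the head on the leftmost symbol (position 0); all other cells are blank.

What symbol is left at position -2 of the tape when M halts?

1

state=P head=0 tape=__[1]22112   (P,1)→(Q,2,left)
state=Q head=-1 tape=_[_]222112   (Q,_)→(T,2,stay)
state=T head=-1 tape=_[2]222112   (T,2)→(R,_,left)
state=R head=-2 tape=[_]_222112   (R,_)→(T,1,right)
state=T head=-1 tape=1[_]222112   (T,_)→(T,2,right)
state=T head=0 tape=12[2]22112   (T,2)→(R,_,left)
state=R head=-1 tape=1[2]_22112   (R,2)→(R,1,stay)
state=R head=-1 tape=1[1]_22112   (R,1)→(T,2,right)
state=T head=0 tape=12[_]22112   (T,_)→(T,2,right)
state=T head=1 tape=122[2]2112   (T,2)→(R,_,left)
state=R head=0 tape=12[2]_2112   (R,2)→(R,1,stay)
state=R head=0 tape=12[1]_2112   (R,1)→(T,2,right)
state=T head=1 tape=122[_]2112   (T,_)→(T,2,right)
state=T head=2 tape=1222[2]112   (T,2)→(R,_,left)
state=R head=1 tape=122[2]_112   (R,2)→(R,1,stay)
state=R head=1 tape=122[1]_112   (R,1)→(T,2,right)
state=T head=2 tape=1222[_]112   (T,_)→(T,2,right)
state=T head=3 tape=12222[1]12   (T,1)→(S,2,right)
state=S head=4 tape=122222[1]2
Cell -2 holds 1 when M halts.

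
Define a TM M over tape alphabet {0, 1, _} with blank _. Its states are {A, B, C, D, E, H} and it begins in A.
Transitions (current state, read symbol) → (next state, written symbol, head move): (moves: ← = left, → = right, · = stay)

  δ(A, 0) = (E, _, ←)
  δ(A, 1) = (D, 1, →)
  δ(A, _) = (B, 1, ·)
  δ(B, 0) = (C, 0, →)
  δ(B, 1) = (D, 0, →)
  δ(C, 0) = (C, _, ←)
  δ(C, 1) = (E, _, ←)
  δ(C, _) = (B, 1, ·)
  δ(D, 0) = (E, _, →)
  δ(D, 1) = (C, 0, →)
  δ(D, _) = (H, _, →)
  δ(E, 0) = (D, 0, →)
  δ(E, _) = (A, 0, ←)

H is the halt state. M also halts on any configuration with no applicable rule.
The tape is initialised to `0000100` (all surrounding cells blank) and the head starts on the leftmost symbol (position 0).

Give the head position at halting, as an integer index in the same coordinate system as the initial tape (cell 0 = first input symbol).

state=A head=0 tape=__[0]000100   (A,0)→(E,_,←)
state=E head=-1 tape=_[_]_000100   (E,_)→(A,0,←)
state=A head=-2 tape=[_]0_000100   (A,_)→(B,1,·)
state=B head=-2 tape=[1]0_000100   (B,1)→(D,0,→)
state=D head=-1 tape=0[0]_000100   (D,0)→(E,_,→)
state=E head=0 tape=0_[_]000100   (E,_)→(A,0,←)
state=A head=-1 tape=0[_]0000100   (A,_)→(B,1,·)
state=B head=-1 tape=0[1]0000100   (B,1)→(D,0,→)
state=D head=0 tape=00[0]000100   (D,0)→(E,_,→)
state=E head=1 tape=00_[0]00100   (E,0)→(D,0,→)
state=D head=2 tape=00_0[0]0100   (D,0)→(E,_,→)
state=E head=3 tape=00_0_[0]100   (E,0)→(D,0,→)
state=D head=4 tape=00_0_0[1]00   (D,1)→(C,0,→)
state=C head=5 tape=00_0_00[0]0   (C,0)→(C,_,←)
state=C head=4 tape=00_0_0[0]_0   (C,0)→(C,_,←)
state=C head=3 tape=00_0_[0]__0   (C,0)→(C,_,←)
state=C head=2 tape=00_0[_]___0   (C,_)→(B,1,·)
state=B head=2 tape=00_0[1]___0   (B,1)→(D,0,→)
state=D head=3 tape=00_00[_]__0   (D,_)→(H,_,→)
state=H head=4 tape=00_00_[_]_0
At halt the head is at cell 4.

4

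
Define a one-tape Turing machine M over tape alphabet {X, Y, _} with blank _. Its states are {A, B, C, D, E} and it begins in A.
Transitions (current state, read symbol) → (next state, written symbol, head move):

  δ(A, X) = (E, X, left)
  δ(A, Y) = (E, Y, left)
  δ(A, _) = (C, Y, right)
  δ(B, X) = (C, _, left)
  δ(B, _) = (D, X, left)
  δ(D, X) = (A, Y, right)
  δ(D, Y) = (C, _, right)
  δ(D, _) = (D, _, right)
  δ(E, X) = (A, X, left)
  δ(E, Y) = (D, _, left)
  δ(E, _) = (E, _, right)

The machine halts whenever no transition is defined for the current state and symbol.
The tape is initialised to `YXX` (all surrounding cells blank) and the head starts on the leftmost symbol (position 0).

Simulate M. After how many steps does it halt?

A | _[Y]XX__   read Y → write Y, move left, go to E
E | [_]YXX__   read _ → write _, move right, go to E
E | _[Y]XX__   read Y → write _, move left, go to D
D | [_]_XX__   read _ → write _, move right, go to D
D | _[_]XX__   read _ → write _, move right, go to D
D | __[X]X__   read X → write Y, move right, go to A
A | __Y[X]__   read X → write X, move left, go to E
E | __[Y]X__   read Y → write _, move left, go to D
D | _[_]_X__   read _ → write _, move right, go to D
D | __[_]X__   read _ → write _, move right, go to D
D | ___[X]__   read X → write Y, move right, go to A
A | ___Y[_]_   read _ → write Y, move right, go to C
C | ___YY[_]
M halts after 12 transitions.

12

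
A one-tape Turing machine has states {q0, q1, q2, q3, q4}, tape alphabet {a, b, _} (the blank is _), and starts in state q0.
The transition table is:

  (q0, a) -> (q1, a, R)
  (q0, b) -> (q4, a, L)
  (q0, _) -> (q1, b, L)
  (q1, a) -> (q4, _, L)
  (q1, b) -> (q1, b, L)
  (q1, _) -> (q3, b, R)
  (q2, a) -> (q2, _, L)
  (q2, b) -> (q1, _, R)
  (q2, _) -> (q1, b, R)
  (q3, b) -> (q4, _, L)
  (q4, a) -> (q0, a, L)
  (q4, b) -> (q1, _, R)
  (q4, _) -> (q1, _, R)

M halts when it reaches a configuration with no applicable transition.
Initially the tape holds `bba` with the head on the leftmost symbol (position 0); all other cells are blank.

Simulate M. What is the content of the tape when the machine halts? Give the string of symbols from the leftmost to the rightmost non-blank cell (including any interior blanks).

ba

state=q0 head=0 tape=_[b]ba   (q0,b)→(q4,a,L)
state=q4 head=-1 tape=[_]aba   (q4,_)→(q1,_,R)
state=q1 head=0 tape=_[a]ba   (q1,a)→(q4,_,L)
state=q4 head=-1 tape=[_]_ba   (q4,_)→(q1,_,R)
state=q1 head=0 tape=_[_]ba   (q1,_)→(q3,b,R)
state=q3 head=1 tape=_b[b]a   (q3,b)→(q4,_,L)
state=q4 head=0 tape=_[b]_a   (q4,b)→(q1,_,R)
state=q1 head=1 tape=__[_]a   (q1,_)→(q3,b,R)
state=q3 head=2 tape=__b[a]
The non-blank tape span at halt is ba.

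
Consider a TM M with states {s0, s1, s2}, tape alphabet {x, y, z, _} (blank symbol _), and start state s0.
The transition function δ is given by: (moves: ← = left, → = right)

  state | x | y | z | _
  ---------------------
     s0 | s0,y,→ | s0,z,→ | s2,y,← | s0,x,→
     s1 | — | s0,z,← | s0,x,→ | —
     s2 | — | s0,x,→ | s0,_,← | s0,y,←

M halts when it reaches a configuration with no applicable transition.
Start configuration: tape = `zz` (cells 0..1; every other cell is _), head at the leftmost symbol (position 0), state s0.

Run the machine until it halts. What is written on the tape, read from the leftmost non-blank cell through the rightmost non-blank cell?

xy_y

s0 | __[z]z   read z → write y, move ←, go to s2
s2 | _[_]yz   read _ → write y, move ←, go to s0
s0 | [_]yyz   read _ → write x, move →, go to s0
s0 | x[y]yz   read y → write z, move →, go to s0
s0 | xz[y]z   read y → write z, move →, go to s0
s0 | xzz[z]   read z → write y, move ←, go to s2
s2 | xz[z]y   read z → write _, move ←, go to s0
s0 | x[z]_y   read z → write y, move ←, go to s2
s2 | [x]y_y
The non-blank tape span at halt is xy_y.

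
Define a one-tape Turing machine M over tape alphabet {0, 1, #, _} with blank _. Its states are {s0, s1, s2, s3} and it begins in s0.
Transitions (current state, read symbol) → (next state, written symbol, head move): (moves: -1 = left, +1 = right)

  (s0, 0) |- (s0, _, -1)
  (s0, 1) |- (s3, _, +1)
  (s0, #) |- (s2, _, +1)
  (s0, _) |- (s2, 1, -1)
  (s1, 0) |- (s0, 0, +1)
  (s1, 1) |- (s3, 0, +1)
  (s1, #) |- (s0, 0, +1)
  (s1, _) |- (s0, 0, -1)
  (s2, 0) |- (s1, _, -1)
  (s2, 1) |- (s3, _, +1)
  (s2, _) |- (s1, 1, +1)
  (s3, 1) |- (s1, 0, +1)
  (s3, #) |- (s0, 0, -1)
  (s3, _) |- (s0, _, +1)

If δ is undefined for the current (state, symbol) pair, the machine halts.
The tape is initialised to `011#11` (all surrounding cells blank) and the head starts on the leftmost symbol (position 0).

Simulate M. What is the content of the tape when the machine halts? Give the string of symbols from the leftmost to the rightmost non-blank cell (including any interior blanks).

0__0_11_0

state=s0 head=0 tape=__[0]11#11_   (s0,0)→(s0,_,-1)
state=s0 head=-1 tape=_[_]_11#11_   (s0,_)→(s2,1,-1)
state=s2 head=-2 tape=[_]1_11#11_   (s2,_)→(s1,1,+1)
state=s1 head=-1 tape=1[1]_11#11_   (s1,1)→(s3,0,+1)
state=s3 head=0 tape=10[_]11#11_   (s3,_)→(s0,_,+1)
state=s0 head=1 tape=10_[1]1#11_   (s0,1)→(s3,_,+1)
state=s3 head=2 tape=10__[1]#11_   (s3,1)→(s1,0,+1)
state=s1 head=3 tape=10__0[#]11_   (s1,#)→(s0,0,+1)
state=s0 head=4 tape=10__00[1]1_   (s0,1)→(s3,_,+1)
state=s3 head=5 tape=10__00_[1]_   (s3,1)→(s1,0,+1)
state=s1 head=6 tape=10__00_0[_]   (s1,_)→(s0,0,-1)
state=s0 head=5 tape=10__00_[0]0   (s0,0)→(s0,_,-1)
state=s0 head=4 tape=10__00[_]_0   (s0,_)→(s2,1,-1)
state=s2 head=3 tape=10__0[0]1_0   (s2,0)→(s1,_,-1)
state=s1 head=2 tape=10__[0]_1_0   (s1,0)→(s0,0,+1)
state=s0 head=3 tape=10__0[_]1_0   (s0,_)→(s2,1,-1)
state=s2 head=2 tape=10__[0]11_0   (s2,0)→(s1,_,-1)
state=s1 head=1 tape=10_[_]_11_0   (s1,_)→(s0,0,-1)
state=s0 head=0 tape=10[_]0_11_0   (s0,_)→(s2,1,-1)
state=s2 head=-1 tape=1[0]10_11_0   (s2,0)→(s1,_,-1)
state=s1 head=-2 tape=[1]_10_11_0   (s1,1)→(s3,0,+1)
state=s3 head=-1 tape=0[_]10_11_0   (s3,_)→(s0,_,+1)
state=s0 head=0 tape=0_[1]0_11_0   (s0,1)→(s3,_,+1)
state=s3 head=1 tape=0__[0]_11_0
The non-blank tape span at halt is 0__0_11_0.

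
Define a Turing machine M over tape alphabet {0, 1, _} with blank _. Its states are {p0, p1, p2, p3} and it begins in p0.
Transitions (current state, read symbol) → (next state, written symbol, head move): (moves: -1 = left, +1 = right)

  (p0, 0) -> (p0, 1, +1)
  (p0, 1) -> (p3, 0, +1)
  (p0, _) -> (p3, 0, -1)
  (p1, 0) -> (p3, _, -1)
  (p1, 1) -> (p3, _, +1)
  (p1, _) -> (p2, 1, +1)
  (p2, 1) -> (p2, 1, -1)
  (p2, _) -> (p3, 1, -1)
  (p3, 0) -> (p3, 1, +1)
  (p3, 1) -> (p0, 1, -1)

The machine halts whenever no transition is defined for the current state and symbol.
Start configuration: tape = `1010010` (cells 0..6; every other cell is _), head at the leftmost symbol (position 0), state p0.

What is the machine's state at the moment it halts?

p0 | [1]010010_   read 1 → write 0, move +1, go to p3
p3 | 0[0]10010_   read 0 → write 1, move +1, go to p3
p3 | 01[1]0010_   read 1 → write 1, move -1, go to p0
p0 | 0[1]10010_   read 1 → write 0, move +1, go to p3
p3 | 00[1]0010_   read 1 → write 1, move -1, go to p0
p0 | 0[0]10010_   read 0 → write 1, move +1, go to p0
p0 | 01[1]0010_   read 1 → write 0, move +1, go to p3
p3 | 010[0]010_   read 0 → write 1, move +1, go to p3
p3 | 0101[0]10_   read 0 → write 1, move +1, go to p3
p3 | 01011[1]0_   read 1 → write 1, move -1, go to p0
p0 | 0101[1]10_   read 1 → write 0, move +1, go to p3
p3 | 01010[1]0_   read 1 → write 1, move -1, go to p0
p0 | 0101[0]10_   read 0 → write 1, move +1, go to p0
p0 | 01011[1]0_   read 1 → write 0, move +1, go to p3
p3 | 010110[0]_   read 0 → write 1, move +1, go to p3
p3 | 0101101[_]
No transition is defined for (p3, _); M halts in state p3.

p3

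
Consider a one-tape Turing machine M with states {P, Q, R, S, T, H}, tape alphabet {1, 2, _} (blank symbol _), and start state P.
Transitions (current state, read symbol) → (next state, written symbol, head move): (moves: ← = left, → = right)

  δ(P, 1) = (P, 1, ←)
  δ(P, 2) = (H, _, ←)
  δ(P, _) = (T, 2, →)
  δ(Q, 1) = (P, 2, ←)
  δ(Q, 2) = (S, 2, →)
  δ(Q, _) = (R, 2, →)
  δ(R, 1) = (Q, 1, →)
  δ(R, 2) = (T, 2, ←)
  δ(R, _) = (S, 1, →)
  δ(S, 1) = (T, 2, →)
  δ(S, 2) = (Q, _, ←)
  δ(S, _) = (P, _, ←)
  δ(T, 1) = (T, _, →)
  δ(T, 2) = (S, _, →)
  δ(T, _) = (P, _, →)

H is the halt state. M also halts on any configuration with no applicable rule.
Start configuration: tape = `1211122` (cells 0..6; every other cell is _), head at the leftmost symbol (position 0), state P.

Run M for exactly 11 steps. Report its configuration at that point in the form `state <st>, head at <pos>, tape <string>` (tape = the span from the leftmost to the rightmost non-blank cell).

state=P head=0 tape=_[1]211122_   (P,1)→(P,1,←)
state=P head=-1 tape=[_]1211122_   (P,_)→(T,2,→)
state=T head=0 tape=2[1]211122_   (T,1)→(T,_,→)
state=T head=1 tape=2_[2]11122_   (T,2)→(S,_,→)
state=S head=2 tape=2__[1]1122_   (S,1)→(T,2,→)
state=T head=3 tape=2__2[1]122_   (T,1)→(T,_,→)
state=T head=4 tape=2__2_[1]22_   (T,1)→(T,_,→)
state=T head=5 tape=2__2__[2]2_   (T,2)→(S,_,→)
state=S head=6 tape=2__2___[2]_   (S,2)→(Q,_,←)
state=Q head=5 tape=2__2__[_]__   (Q,_)→(R,2,→)
state=R head=6 tape=2__2__2[_]_   (R,_)→(S,1,→)
state=S head=7 tape=2__2__21[_]
After 11 steps: state S, head at 7, tape 2__2__21.

state S, head at 7, tape 2__2__21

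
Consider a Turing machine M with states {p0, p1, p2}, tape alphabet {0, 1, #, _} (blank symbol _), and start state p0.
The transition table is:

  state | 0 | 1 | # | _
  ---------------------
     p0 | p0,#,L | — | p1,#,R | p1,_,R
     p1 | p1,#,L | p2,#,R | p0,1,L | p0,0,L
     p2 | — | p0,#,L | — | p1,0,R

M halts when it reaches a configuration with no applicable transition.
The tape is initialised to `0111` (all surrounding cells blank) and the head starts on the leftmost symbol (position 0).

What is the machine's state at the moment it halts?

p2

state=p0 head=0 tape=_[0]111__   (p0,0)→(p0,#,L)
state=p0 head=-1 tape=[_]#111__   (p0,_)→(p1,_,R)
state=p1 head=0 tape=_[#]111__   (p1,#)→(p0,1,L)
state=p0 head=-1 tape=[_]1111__   (p0,_)→(p1,_,R)
state=p1 head=0 tape=_[1]111__   (p1,1)→(p2,#,R)
state=p2 head=1 tape=_#[1]11__   (p2,1)→(p0,#,L)
state=p0 head=0 tape=_[#]#11__   (p0,#)→(p1,#,R)
state=p1 head=1 tape=_#[#]11__   (p1,#)→(p0,1,L)
state=p0 head=0 tape=_[#]111__   (p0,#)→(p1,#,R)
state=p1 head=1 tape=_#[1]11__   (p1,1)→(p2,#,R)
state=p2 head=2 tape=_##[1]1__   (p2,1)→(p0,#,L)
state=p0 head=1 tape=_#[#]#1__   (p0,#)→(p1,#,R)
state=p1 head=2 tape=_##[#]1__   (p1,#)→(p0,1,L)
state=p0 head=1 tape=_#[#]11__   (p0,#)→(p1,#,R)
state=p1 head=2 tape=_##[1]1__   (p1,1)→(p2,#,R)
state=p2 head=3 tape=_###[1]__   (p2,1)→(p0,#,L)
state=p0 head=2 tape=_##[#]#__   (p0,#)→(p1,#,R)
state=p1 head=3 tape=_###[#]__   (p1,#)→(p0,1,L)
state=p0 head=2 tape=_##[#]1__   (p0,#)→(p1,#,R)
state=p1 head=3 tape=_###[1]__   (p1,1)→(p2,#,R)
state=p2 head=4 tape=_####[_]_   (p2,_)→(p1,0,R)
state=p1 head=5 tape=_####0[_]   (p1,_)→(p0,0,L)
state=p0 head=4 tape=_####[0]0   (p0,0)→(p0,#,L)
state=p0 head=3 tape=_###[#]#0   (p0,#)→(p1,#,R)
state=p1 head=4 tape=_####[#]0   (p1,#)→(p0,1,L)
state=p0 head=3 tape=_###[#]10   (p0,#)→(p1,#,R)
state=p1 head=4 tape=_####[1]0   (p1,1)→(p2,#,R)
state=p2 head=5 tape=_#####[0]
No transition is defined for (p2, 0); M halts in state p2.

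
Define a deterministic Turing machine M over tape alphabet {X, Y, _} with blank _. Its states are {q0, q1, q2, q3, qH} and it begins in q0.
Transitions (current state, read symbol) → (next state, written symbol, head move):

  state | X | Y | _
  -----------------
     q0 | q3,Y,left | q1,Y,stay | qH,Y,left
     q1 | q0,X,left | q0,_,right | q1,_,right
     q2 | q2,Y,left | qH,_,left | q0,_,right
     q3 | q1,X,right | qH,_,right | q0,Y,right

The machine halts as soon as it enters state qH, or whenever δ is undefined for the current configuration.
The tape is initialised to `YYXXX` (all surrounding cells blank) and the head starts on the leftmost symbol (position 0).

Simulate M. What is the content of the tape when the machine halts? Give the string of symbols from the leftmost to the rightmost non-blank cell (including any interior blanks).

YYY_Y

state=q0 head=0 tape=[Y]YXXX_   (q0,Y)→(q1,Y,stay)
state=q1 head=0 tape=[Y]YXXX_   (q1,Y)→(q0,_,right)
state=q0 head=1 tape=_[Y]XXX_   (q0,Y)→(q1,Y,stay)
state=q1 head=1 tape=_[Y]XXX_   (q1,Y)→(q0,_,right)
state=q0 head=2 tape=__[X]XX_   (q0,X)→(q3,Y,left)
state=q3 head=1 tape=_[_]YXX_   (q3,_)→(q0,Y,right)
state=q0 head=2 tape=_Y[Y]XX_   (q0,Y)→(q1,Y,stay)
state=q1 head=2 tape=_Y[Y]XX_   (q1,Y)→(q0,_,right)
state=q0 head=3 tape=_Y_[X]X_   (q0,X)→(q3,Y,left)
state=q3 head=2 tape=_Y[_]YX_   (q3,_)→(q0,Y,right)
state=q0 head=3 tape=_YY[Y]X_   (q0,Y)→(q1,Y,stay)
state=q1 head=3 tape=_YY[Y]X_   (q1,Y)→(q0,_,right)
state=q0 head=4 tape=_YY_[X]_   (q0,X)→(q3,Y,left)
state=q3 head=3 tape=_YY[_]Y_   (q3,_)→(q0,Y,right)
state=q0 head=4 tape=_YYY[Y]_   (q0,Y)→(q1,Y,stay)
state=q1 head=4 tape=_YYY[Y]_   (q1,Y)→(q0,_,right)
state=q0 head=5 tape=_YYY_[_]   (q0,_)→(qH,Y,left)
state=qH head=4 tape=_YYY[_]Y
The non-blank tape span at halt is YYY_Y.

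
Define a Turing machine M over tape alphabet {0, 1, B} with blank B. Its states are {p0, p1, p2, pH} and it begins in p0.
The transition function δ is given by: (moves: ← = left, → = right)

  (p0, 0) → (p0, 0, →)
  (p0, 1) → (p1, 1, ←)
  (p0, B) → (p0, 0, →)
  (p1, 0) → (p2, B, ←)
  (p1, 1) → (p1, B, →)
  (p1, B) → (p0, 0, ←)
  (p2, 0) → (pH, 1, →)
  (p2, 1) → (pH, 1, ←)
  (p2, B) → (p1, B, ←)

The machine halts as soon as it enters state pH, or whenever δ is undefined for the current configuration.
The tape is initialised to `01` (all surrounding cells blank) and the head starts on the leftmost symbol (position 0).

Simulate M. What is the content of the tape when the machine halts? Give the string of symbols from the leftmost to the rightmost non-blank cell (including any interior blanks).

p0 | BBB[0]1   read 0 → write 0, move →, go to p0
p0 | BBB0[1]   read 1 → write 1, move ←, go to p1
p1 | BBB[0]1   read 0 → write B, move ←, go to p2
p2 | BB[B]B1   read B → write B, move ←, go to p1
p1 | B[B]BB1   read B → write 0, move ←, go to p0
p0 | [B]0BB1   read B → write 0, move →, go to p0
p0 | 0[0]BB1   read 0 → write 0, move →, go to p0
p0 | 00[B]B1   read B → write 0, move →, go to p0
p0 | 000[B]1   read B → write 0, move →, go to p0
p0 | 0000[1]   read 1 → write 1, move ←, go to p1
p1 | 000[0]1   read 0 → write B, move ←, go to p2
p2 | 00[0]B1   read 0 → write 1, move →, go to pH
pH | 001[B]1
The non-blank tape span at halt is 001B1.

001B1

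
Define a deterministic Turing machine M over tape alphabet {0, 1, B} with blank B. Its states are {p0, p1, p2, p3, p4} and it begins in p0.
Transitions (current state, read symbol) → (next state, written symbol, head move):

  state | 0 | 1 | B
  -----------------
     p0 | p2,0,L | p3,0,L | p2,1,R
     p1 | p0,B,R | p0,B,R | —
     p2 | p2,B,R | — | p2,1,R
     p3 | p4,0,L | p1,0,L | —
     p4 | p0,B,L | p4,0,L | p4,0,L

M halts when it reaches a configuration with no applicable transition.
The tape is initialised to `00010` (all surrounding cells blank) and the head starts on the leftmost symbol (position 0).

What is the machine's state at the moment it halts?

p2

p0 | B[0]0010   read 0 → write 0, move L, go to p2
p2 | [B]00010   read B → write 1, move R, go to p2
p2 | 1[0]0010   read 0 → write B, move R, go to p2
p2 | 1B[0]010   read 0 → write B, move R, go to p2
p2 | 1BB[0]10   read 0 → write B, move R, go to p2
p2 | 1BBB[1]0
No transition is defined for (p2, 1); M halts in state p2.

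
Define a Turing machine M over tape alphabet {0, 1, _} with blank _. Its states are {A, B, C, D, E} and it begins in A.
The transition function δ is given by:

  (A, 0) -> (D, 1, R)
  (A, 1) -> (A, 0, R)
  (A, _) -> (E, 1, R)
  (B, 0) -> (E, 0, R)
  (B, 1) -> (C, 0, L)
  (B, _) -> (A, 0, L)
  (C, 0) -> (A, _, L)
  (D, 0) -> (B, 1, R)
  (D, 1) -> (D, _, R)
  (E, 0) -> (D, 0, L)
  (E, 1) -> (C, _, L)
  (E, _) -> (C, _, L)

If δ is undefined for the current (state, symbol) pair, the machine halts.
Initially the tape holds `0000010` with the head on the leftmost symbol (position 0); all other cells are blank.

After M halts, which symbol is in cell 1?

1

state=A head=0 tape=[0]000010   (A,0)→(D,1,R)
state=D head=1 tape=1[0]00010   (D,0)→(B,1,R)
state=B head=2 tape=11[0]0010   (B,0)→(E,0,R)
state=E head=3 tape=110[0]010   (E,0)→(D,0,L)
state=D head=2 tape=11[0]0010   (D,0)→(B,1,R)
state=B head=3 tape=111[0]010   (B,0)→(E,0,R)
state=E head=4 tape=1110[0]10   (E,0)→(D,0,L)
state=D head=3 tape=111[0]010   (D,0)→(B,1,R)
state=B head=4 tape=1111[0]10   (B,0)→(E,0,R)
state=E head=5 tape=11110[1]0   (E,1)→(C,_,L)
state=C head=4 tape=1111[0]_0   (C,0)→(A,_,L)
state=A head=3 tape=111[1]__0   (A,1)→(A,0,R)
state=A head=4 tape=1110[_]_0   (A,_)→(E,1,R)
state=E head=5 tape=11101[_]0   (E,_)→(C,_,L)
state=C head=4 tape=1110[1]_0
Cell 1 holds 1 when M halts.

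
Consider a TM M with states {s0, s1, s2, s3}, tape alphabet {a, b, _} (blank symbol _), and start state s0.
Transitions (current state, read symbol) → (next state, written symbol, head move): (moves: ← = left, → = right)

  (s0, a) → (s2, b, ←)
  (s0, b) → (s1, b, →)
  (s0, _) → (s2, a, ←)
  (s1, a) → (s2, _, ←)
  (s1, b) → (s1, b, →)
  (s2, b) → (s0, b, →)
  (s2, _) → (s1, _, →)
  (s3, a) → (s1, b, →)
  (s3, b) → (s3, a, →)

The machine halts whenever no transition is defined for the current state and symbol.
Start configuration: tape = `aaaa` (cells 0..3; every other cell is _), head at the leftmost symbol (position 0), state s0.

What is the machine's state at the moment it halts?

state=s0 head=0 tape=_[a]aaa_   (s0,a)→(s2,b,←)
state=s2 head=-1 tape=[_]baaa_   (s2,_)→(s1,_,→)
state=s1 head=0 tape=_[b]aaa_   (s1,b)→(s1,b,→)
state=s1 head=1 tape=_b[a]aa_   (s1,a)→(s2,_,←)
state=s2 head=0 tape=_[b]_aa_   (s2,b)→(s0,b,→)
state=s0 head=1 tape=_b[_]aa_   (s0,_)→(s2,a,←)
state=s2 head=0 tape=_[b]aaa_   (s2,b)→(s0,b,→)
state=s0 head=1 tape=_b[a]aa_   (s0,a)→(s2,b,←)
state=s2 head=0 tape=_[b]baa_   (s2,b)→(s0,b,→)
state=s0 head=1 tape=_b[b]aa_   (s0,b)→(s1,b,→)
state=s1 head=2 tape=_bb[a]a_   (s1,a)→(s2,_,←)
state=s2 head=1 tape=_b[b]_a_   (s2,b)→(s0,b,→)
state=s0 head=2 tape=_bb[_]a_   (s0,_)→(s2,a,←)
state=s2 head=1 tape=_b[b]aa_   (s2,b)→(s0,b,→)
state=s0 head=2 tape=_bb[a]a_   (s0,a)→(s2,b,←)
state=s2 head=1 tape=_b[b]ba_   (s2,b)→(s0,b,→)
state=s0 head=2 tape=_bb[b]a_   (s0,b)→(s1,b,→)
state=s1 head=3 tape=_bbb[a]_   (s1,a)→(s2,_,←)
state=s2 head=2 tape=_bb[b]__   (s2,b)→(s0,b,→)
state=s0 head=3 tape=_bbb[_]_   (s0,_)→(s2,a,←)
state=s2 head=2 tape=_bb[b]a_   (s2,b)→(s0,b,→)
state=s0 head=3 tape=_bbb[a]_   (s0,a)→(s2,b,←)
state=s2 head=2 tape=_bb[b]b_   (s2,b)→(s0,b,→)
state=s0 head=3 tape=_bbb[b]_   (s0,b)→(s1,b,→)
state=s1 head=4 tape=_bbbb[_]
No transition is defined for (s1, _); M halts in state s1.

s1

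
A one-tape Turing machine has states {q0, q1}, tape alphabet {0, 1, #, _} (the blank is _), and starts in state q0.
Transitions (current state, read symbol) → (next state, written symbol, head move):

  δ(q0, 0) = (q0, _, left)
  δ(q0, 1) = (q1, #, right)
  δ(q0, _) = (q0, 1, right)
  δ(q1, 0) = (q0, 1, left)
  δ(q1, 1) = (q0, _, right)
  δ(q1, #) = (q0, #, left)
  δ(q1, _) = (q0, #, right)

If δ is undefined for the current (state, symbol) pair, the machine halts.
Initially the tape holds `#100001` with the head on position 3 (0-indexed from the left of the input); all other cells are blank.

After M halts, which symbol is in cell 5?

state=q0 head=3 tape=#10[0]001   (q0,0)→(q0,_,left)
state=q0 head=2 tape=#1[0]_001   (q0,0)→(q0,_,left)
state=q0 head=1 tape=#[1]__001   (q0,1)→(q1,#,right)
state=q1 head=2 tape=##[_]_001   (q1,_)→(q0,#,right)
state=q0 head=3 tape=###[_]001   (q0,_)→(q0,1,right)
state=q0 head=4 tape=###1[0]01   (q0,0)→(q0,_,left)
state=q0 head=3 tape=###[1]_01   (q0,1)→(q1,#,right)
state=q1 head=4 tape=####[_]01   (q1,_)→(q0,#,right)
state=q0 head=5 tape=#####[0]1   (q0,0)→(q0,_,left)
state=q0 head=4 tape=####[#]_1
Cell 5 holds _ when M halts.

_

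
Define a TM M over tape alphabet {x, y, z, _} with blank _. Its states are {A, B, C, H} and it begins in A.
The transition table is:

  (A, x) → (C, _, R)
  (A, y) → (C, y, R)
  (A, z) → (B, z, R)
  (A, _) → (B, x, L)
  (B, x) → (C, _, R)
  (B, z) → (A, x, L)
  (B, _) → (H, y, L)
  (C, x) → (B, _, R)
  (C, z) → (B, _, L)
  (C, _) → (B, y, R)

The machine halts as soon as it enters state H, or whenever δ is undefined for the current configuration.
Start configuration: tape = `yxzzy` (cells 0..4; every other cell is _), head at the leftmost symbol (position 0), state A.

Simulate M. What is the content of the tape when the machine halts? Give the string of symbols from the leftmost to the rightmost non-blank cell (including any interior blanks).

A | [y]xzzy   read y → write y, move R, go to C
C | y[x]zzy   read x → write _, move R, go to B
B | y_[z]zy   read z → write x, move L, go to A
A | y[_]xzy   read _ → write x, move L, go to B
B | [y]xxzy
The non-blank tape span at halt is yxxzy.

yxxzy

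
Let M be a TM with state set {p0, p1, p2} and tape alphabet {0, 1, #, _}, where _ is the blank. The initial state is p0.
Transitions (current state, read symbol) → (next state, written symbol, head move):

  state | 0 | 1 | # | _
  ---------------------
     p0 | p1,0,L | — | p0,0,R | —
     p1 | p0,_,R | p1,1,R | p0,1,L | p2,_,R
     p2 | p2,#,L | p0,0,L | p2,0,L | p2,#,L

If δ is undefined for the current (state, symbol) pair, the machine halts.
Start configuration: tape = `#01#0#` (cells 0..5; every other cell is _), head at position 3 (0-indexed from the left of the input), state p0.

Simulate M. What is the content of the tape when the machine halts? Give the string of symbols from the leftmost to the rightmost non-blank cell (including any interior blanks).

p0 | _#01[#]0#   read # → write 0, move R, go to p0
p0 | _#010[0]#   read 0 → write 0, move L, go to p1
p1 | _#01[0]0#   read 0 → write _, move R, go to p0
p0 | _#01_[0]#   read 0 → write 0, move L, go to p1
p1 | _#01[_]0#   read _ → write _, move R, go to p2
p2 | _#01_[0]#   read 0 → write #, move L, go to p2
p2 | _#01[_]##   read _ → write #, move L, go to p2
p2 | _#0[1]###   read 1 → write 0, move L, go to p0
p0 | _#[0]0###   read 0 → write 0, move L, go to p1
p1 | _[#]00###   read # → write 1, move L, go to p0
p0 | [_]100###
The non-blank tape span at halt is 100###.

100###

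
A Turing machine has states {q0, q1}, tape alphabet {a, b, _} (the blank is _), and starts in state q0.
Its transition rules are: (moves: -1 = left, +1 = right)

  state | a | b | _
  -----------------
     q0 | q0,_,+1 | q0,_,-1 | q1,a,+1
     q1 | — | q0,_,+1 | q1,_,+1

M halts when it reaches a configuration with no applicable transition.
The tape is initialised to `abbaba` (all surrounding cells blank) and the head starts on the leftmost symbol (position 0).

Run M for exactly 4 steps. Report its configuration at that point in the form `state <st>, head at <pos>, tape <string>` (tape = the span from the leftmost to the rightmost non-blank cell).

q0 | [a]bbaba   read a → write _, move +1, go to q0
q0 | _[b]baba   read b → write _, move -1, go to q0
q0 | [_]_baba   read _ → write a, move +1, go to q1
q1 | a[_]baba   read _ → write _, move +1, go to q1
q1 | a_[b]aba
After 4 steps: state q1, head at 2, tape a_baba.

state q1, head at 2, tape a_baba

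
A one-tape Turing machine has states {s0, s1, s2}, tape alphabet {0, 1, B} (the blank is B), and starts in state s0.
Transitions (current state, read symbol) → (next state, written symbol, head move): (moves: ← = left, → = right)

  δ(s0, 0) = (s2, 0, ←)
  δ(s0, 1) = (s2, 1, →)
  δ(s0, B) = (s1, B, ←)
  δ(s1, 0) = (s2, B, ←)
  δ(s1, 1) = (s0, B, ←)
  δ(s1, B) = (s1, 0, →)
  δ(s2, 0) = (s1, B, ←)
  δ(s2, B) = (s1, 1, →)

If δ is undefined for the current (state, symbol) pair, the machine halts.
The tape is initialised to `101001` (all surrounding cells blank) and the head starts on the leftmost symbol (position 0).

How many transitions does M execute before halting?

36

s0 | BBBB[1]01001   read 1 → write 1, move →, go to s2
s2 | BBBB1[0]1001   read 0 → write B, move ←, go to s1
s1 | BBBB[1]B1001   read 1 → write B, move ←, go to s0
s0 | BBB[B]BB1001   read B → write B, move ←, go to s1
s1 | BB[B]BBB1001   read B → write 0, move →, go to s1
s1 | BB0[B]BB1001   read B → write 0, move →, go to s1
s1 | BB00[B]B1001   read B → write 0, move →, go to s1
s1 | BB000[B]1001   read B → write 0, move →, go to s1
s1 | BB0000[1]001   read 1 → write B, move ←, go to s0
s0 | BB000[0]B001   read 0 → write 0, move ←, go to s2
s2 | BB00[0]0B001   read 0 → write B, move ←, go to s1
s1 | BB0[0]B0B001   read 0 → write B, move ←, go to s2
s2 | BB[0]BB0B001   read 0 → write B, move ←, go to s1
s1 | B[B]BBB0B001   read B → write 0, move →, go to s1
s1 | B0[B]BB0B001   read B → write 0, move →, go to s1
s1 | B00[B]B0B001   read B → write 0, move →, go to s1
s1 | B000[B]0B001   read B → write 0, move →, go to s1
s1 | B0000[0]B001   read 0 → write B, move ←, go to s2
s2 | B000[0]BB001   read 0 → write B, move ←, go to s1
s1 | B00[0]BBB001   read 0 → write B, move ←, go to s2
s2 | B0[0]BBBB001   read 0 → write B, move ←, go to s1
s1 | B[0]BBBBB001   read 0 → write B, move ←, go to s2
s2 | [B]BBBBBB001   read B → write 1, move →, go to s1
s1 | 1[B]BBBBB001   read B → write 0, move →, go to s1
s1 | 10[B]BBBB001   read B → write 0, move →, go to s1
s1 | 100[B]BBB001   read B → write 0, move →, go to s1
s1 | 1000[B]BB001   read B → write 0, move →, go to s1
s1 | 10000[B]B001   read B → write 0, move →, go to s1
s1 | 100000[B]001   read B → write 0, move →, go to s1
s1 | 1000000[0]01   read 0 → write B, move ←, go to s2
s2 | 100000[0]B01   read 0 → write B, move ←, go to s1
s1 | 10000[0]BB01   read 0 → write B, move ←, go to s2
s2 | 1000[0]BBB01   read 0 → write B, move ←, go to s1
s1 | 100[0]BBBB01   read 0 → write B, move ←, go to s2
s2 | 10[0]BBBBB01   read 0 → write B, move ←, go to s1
s1 | 1[0]BBBBBB01   read 0 → write B, move ←, go to s2
s2 | [1]BBBBBBB01
M halts after 36 transitions.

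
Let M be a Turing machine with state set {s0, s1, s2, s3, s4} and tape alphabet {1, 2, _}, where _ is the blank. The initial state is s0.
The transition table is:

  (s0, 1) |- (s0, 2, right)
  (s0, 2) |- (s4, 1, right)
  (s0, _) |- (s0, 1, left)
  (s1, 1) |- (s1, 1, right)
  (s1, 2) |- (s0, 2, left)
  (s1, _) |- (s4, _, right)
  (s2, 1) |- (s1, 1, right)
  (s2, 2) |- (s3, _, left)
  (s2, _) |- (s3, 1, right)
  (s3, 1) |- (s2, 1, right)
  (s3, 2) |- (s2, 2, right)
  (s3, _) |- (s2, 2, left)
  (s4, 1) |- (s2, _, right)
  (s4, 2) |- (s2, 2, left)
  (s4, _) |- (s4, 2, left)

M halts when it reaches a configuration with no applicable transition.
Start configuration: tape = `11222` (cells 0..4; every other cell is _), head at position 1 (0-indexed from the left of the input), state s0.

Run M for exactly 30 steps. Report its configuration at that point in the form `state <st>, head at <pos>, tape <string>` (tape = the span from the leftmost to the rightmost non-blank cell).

state s2, head at 5, tape 1221222

s0 | 1[1]222___   read 1 → write 2, move right, go to s0
s0 | 12[2]22___   read 2 → write 1, move right, go to s4
s4 | 121[2]2___   read 2 → write 2, move left, go to s2
s2 | 12[1]22___   read 1 → write 1, move right, go to s1
s1 | 121[2]2___   read 2 → write 2, move left, go to s0
s0 | 12[1]22___   read 1 → write 2, move right, go to s0
s0 | 122[2]2___   read 2 → write 1, move right, go to s4
s4 | 1221[2]___   read 2 → write 2, move left, go to s2
s2 | 122[1]2___   read 1 → write 1, move right, go to s1
s1 | 1221[2]___   read 2 → write 2, move left, go to s0
s0 | 122[1]2___   read 1 → write 2, move right, go to s0
s0 | 1222[2]___   read 2 → write 1, move right, go to s4
s4 | 12221[_]__   read _ → write 2, move left, go to s4
s4 | 1222[1]2__   read 1 → write _, move right, go to s2
s2 | 1222_[2]__   read 2 → write _, move left, go to s3
s3 | 1222[_]___   read _ → write 2, move left, go to s2
s2 | 122[2]2___   read 2 → write _, move left, go to s3
s3 | 12[2]_2___   read 2 → write 2, move right, go to s2
s2 | 122[_]2___   read _ → write 1, move right, go to s3
s3 | 1221[2]___   read 2 → write 2, move right, go to s2
s2 | 12212[_]__   read _ → write 1, move right, go to s3
s3 | 122121[_]_   read _ → write 2, move left, go to s2
s2 | 12212[1]2_   read 1 → write 1, move right, go to s1
s1 | 122121[2]_   read 2 → write 2, move left, go to s0
s0 | 12212[1]2_   read 1 → write 2, move right, go to s0
s0 | 122122[2]_   read 2 → write 1, move right, go to s4
s4 | 1221221[_]   read _ → write 2, move left, go to s4
s4 | 122122[1]2   read 1 → write _, move right, go to s2
s2 | 122122_[2]   read 2 → write _, move left, go to s3
s3 | 122122[_]_   read _ → write 2, move left, go to s2
s2 | 12212[2]2_
After 30 steps: state s2, head at 5, tape 1221222.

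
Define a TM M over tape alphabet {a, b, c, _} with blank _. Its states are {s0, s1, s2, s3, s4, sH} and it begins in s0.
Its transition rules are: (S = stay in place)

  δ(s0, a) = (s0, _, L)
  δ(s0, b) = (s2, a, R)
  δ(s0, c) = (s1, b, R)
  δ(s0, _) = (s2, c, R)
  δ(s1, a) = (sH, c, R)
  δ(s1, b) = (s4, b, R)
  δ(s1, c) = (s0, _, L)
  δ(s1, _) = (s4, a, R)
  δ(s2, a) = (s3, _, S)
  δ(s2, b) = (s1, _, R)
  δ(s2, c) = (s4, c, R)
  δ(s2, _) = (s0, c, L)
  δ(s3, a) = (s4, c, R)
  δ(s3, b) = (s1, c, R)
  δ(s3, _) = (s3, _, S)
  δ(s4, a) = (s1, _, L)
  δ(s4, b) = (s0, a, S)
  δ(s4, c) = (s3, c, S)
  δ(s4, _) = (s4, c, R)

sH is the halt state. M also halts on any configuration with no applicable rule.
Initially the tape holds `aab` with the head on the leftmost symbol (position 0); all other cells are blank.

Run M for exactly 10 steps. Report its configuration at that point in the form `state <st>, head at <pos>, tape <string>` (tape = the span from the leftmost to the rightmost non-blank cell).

state s0, head at -2, tape cccab

s0 | __[a]ab   read a → write _, move L, go to s0
s0 | _[_]_ab   read _ → write c, move R, go to s2
s2 | _c[_]ab   read _ → write c, move L, go to s0
s0 | _[c]cab   read c → write b, move R, go to s1
s1 | _b[c]ab   read c → write _, move L, go to s0
s0 | _[b]_ab   read b → write a, move R, go to s2
s2 | _a[_]ab   read _ → write c, move L, go to s0
s0 | _[a]cab   read a → write _, move L, go to s0
s0 | [_]_cab   read _ → write c, move R, go to s2
s2 | c[_]cab   read _ → write c, move L, go to s0
s0 | [c]ccab
After 10 steps: state s0, head at -2, tape cccab.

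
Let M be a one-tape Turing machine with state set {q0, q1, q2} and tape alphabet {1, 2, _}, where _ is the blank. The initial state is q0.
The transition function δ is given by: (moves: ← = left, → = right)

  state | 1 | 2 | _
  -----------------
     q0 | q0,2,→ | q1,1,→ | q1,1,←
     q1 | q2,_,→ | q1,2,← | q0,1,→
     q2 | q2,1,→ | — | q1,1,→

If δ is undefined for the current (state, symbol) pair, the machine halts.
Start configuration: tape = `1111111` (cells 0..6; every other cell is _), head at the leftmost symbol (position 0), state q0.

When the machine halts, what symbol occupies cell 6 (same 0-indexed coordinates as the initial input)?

q0 | _[1]111111_   read 1 → write 2, move →, go to q0
q0 | _2[1]11111_   read 1 → write 2, move →, go to q0
q0 | _22[1]1111_   read 1 → write 2, move →, go to q0
q0 | _222[1]111_   read 1 → write 2, move →, go to q0
q0 | _2222[1]11_   read 1 → write 2, move →, go to q0
q0 | _22222[1]1_   read 1 → write 2, move →, go to q0
q0 | _222222[1]_   read 1 → write 2, move →, go to q0
q0 | _2222222[_]   read _ → write 1, move ←, go to q1
q1 | _222222[2]1   read 2 → write 2, move ←, go to q1
q1 | _22222[2]21   read 2 → write 2, move ←, go to q1
q1 | _2222[2]221   read 2 → write 2, move ←, go to q1
q1 | _222[2]2221   read 2 → write 2, move ←, go to q1
q1 | _22[2]22221   read 2 → write 2, move ←, go to q1
q1 | _2[2]222221   read 2 → write 2, move ←, go to q1
q1 | _[2]2222221   read 2 → write 2, move ←, go to q1
q1 | [_]22222221   read _ → write 1, move →, go to q0
q0 | 1[2]2222221   read 2 → write 1, move →, go to q1
q1 | 11[2]222221   read 2 → write 2, move ←, go to q1
q1 | 1[1]2222221   read 1 → write _, move →, go to q2
q2 | 1_[2]222221
Cell 6 holds 2 when M halts.

2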